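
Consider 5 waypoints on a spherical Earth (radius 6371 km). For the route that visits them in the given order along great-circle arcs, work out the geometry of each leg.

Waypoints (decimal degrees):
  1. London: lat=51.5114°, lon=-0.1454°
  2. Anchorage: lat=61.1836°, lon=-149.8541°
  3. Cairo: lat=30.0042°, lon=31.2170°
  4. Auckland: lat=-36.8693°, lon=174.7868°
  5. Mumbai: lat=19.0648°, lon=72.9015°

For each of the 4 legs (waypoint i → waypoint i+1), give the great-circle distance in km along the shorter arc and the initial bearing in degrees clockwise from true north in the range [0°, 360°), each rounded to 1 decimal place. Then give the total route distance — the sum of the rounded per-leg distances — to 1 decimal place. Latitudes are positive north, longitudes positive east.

Leg 1: φ1=0.8990435, φ2=1.0678553, Δφ=0.1688117, Δλ=-2.6129097 rad; a=sin²(Δφ/2)+cosφ1·cosφ2·sin²(Δλ/2)=0.2866094353; c=2·atan2(√a, √(1-a))=1.129865852; dist=6371·c=7198.375 ≈ 7198.4 km; running total=7198.4 km
Leg 1 bearing: y=sinΔλ·cosφ2=-0.24312138, x=cosφ1·sinφ2-sinφ1·cosφ2·cosΔλ=0.87106249; θ=atan2(y, x)=-15.5949° <0 so +360° → 344.4051° ≈ 344.4°
Leg 2: φ1=1.0678553, φ2=0.5236721, Δφ=-0.5441832, Δλ=3.1602869 rad; a=sin²(Δφ/2)+cosφ1·cosφ2·sin²(Δλ/2)=0.4895987646; c=2·atan2(√a, √(1-a))=1.549992355; dist=6371·c=9875.001 ≈ 9875.0 km; running total=17073.4 km
Leg 2 bearing: y=sinΔλ·cosφ2=-0.01618804, x=cosφ1·sinφ2-sinφ1·cosφ2·cosΔλ=0.99965254; θ=atan2(y, x)=-0.9277° <0 so +360° → 359.0723° ≈ 359.1°
Leg 3: φ1=0.5236721, φ2=-0.6434907, Δφ=-1.1671628, Δλ=2.5057657 rad; a=sin²(Δφ/2)+cosφ1·cosφ2·sin²(Δλ/2)=0.9287223416; c=2·atan2(√a, √(1-a))=2.601079394; dist=6371·c=16571.477 ≈ 16571.5 km; running total=33644.9 km
Leg 3 bearing: y=sinΔλ·cosφ2=0.47507816, x=cosφ1·sinφ2-sinφ1·cosφ2·cosΔλ=-0.19771028; θ=atan2(y, x)=112.5953° ≈ 112.6°
Leg 4: φ1=-0.6434907, φ2=0.3327435, Δφ=0.9762342, Δλ=-1.7782339 rad; a=sin²(Δφ/2)+cosφ1·cosφ2·sin²(Δλ/2)=0.6758530573; c=2·atan2(√a, √(1-a))=1.930189365; dist=6371·c=12297.236 ≈ 12297.2 km; running total=45942.1 km
Leg 4 bearing: y=sinΔλ·cosφ2=-0.92488751, x=cosφ1·sinφ2-sinφ1·cosφ2·cosΔλ=0.14451958; θ=atan2(y, x)=-81.1190° <0 so +360° → 278.8810° ≈ 278.9°

Leg 1: dist=7198.4 km, bearing=344.4°
Leg 2: dist=9875.0 km, bearing=359.1°
Leg 3: dist=16571.5 km, bearing=112.6°
Leg 4: dist=12297.2 km, bearing=278.9°
Total: 45942.1 km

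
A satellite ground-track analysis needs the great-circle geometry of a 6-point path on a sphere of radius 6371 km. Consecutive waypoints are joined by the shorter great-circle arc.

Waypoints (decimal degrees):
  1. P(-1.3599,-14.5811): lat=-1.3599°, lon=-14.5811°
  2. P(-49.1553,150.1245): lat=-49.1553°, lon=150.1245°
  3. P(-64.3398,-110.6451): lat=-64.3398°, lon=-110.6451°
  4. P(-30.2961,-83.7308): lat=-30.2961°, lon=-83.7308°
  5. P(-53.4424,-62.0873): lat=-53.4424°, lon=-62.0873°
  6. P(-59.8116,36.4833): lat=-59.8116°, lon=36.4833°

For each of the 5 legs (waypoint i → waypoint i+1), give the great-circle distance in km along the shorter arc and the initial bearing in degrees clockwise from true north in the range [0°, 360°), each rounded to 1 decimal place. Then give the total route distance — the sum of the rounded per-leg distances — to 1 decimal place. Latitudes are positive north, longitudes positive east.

Leg 1: φ1=-0.0237347, φ2=-0.8579218, Δφ=-0.8341871, Δλ=2.8746550 rad; a=sin²(Δφ/2)+cosφ1·cosφ2·sin²(Δλ/2)=0.8063585221; c=2·atan2(√a, √(1-a))=2.230290335; dist=6371·c=14209.180 ≈ 14209.2 km; running total=14209.2 km
Leg 1 bearing: y=sinΔλ·cosφ2=0.17251422, x=cosφ1·sinφ2-sinφ1·cosφ2·cosΔλ=-0.77124359; θ=atan2(y, x)=167.3914° ≈ 167.4°
Leg 2: φ1=-0.8579218, φ2=-1.1229414, Δφ=-0.2650195, Δλ=-4.5512881 rad; a=sin²(Δφ/2)+cosφ1·cosφ2·sin²(Δλ/2)=0.1817745014; c=2·atan2(√a, √(1-a))=0.880908069; dist=6371·c=5612.265 ≈ 5612.3 km; running total=19821.5 km
Leg 2 bearing: y=sinΔλ·cosφ2=0.42742584, x=cosφ1·sinφ2-sinφ1·cosφ2·cosΔλ=-0.64205707; θ=atan2(y, x)=146.3478° ≈ 146.3°
Leg 3: φ1=-1.1229414, φ2=-0.5287667, Δφ=0.5941747, Δλ=0.4697432 rad; a=sin²(Δφ/2)+cosφ1·cosφ2·sin²(Δλ/2)=0.1059438102; c=2·atan2(√a, √(1-a))=0.663060030; dist=6371·c=4224.355 ≈ 4224.4 km; running total=24045.9 km
Leg 3 bearing: y=sinΔλ·cosφ2=0.39083782, x=cosφ1·sinφ2-sinφ1·cosφ2·cosΔλ=0.47552568; θ=atan2(y, x)=39.4170° ≈ 39.4°
Leg 4: φ1=-0.5287667, φ2=-0.9327458, Δφ=-0.4039791, Δλ=0.3777503 rad; a=sin²(Δφ/2)+cosφ1·cosφ2·sin²(Δλ/2)=0.0583773193; c=2·atan2(√a, √(1-a))=0.488057549; dist=6371·c=3109.415 ≈ 3109.4 km; running total=27155.3 km
Leg 4 bearing: y=sinΔλ·cosφ2=0.21968665, x=cosφ1·sinφ2-sinφ1·cosφ2·cosΔλ=-0.41426490; θ=atan2(y, x)=152.0628° ≈ 152.1°
Leg 5: φ1=-0.9327458, φ2=-1.0439094, Δφ=-0.1111635, Δλ=1.7203815 rad; a=sin²(Δφ/2)+cosφ1·cosφ2·sin²(Δλ/2)=0.1751587478; c=2·atan2(√a, √(1-a))=0.863629609; dist=6371·c=5502.184 ≈ 5502.2 km; running total=32657.5 km
Leg 5 bearing: y=sinΔλ·cosφ2=0.49722968, x=cosφ1·sinφ2-sinφ1·cosφ2·cosΔλ=-0.57504373; θ=atan2(y, x)=139.1506° ≈ 139.2°

Leg 1: dist=14209.2 km, bearing=167.4°
Leg 2: dist=5612.3 km, bearing=146.3°
Leg 3: dist=4224.4 km, bearing=39.4°
Leg 4: dist=3109.4 km, bearing=152.1°
Leg 5: dist=5502.2 km, bearing=139.2°
Total: 32657.5 km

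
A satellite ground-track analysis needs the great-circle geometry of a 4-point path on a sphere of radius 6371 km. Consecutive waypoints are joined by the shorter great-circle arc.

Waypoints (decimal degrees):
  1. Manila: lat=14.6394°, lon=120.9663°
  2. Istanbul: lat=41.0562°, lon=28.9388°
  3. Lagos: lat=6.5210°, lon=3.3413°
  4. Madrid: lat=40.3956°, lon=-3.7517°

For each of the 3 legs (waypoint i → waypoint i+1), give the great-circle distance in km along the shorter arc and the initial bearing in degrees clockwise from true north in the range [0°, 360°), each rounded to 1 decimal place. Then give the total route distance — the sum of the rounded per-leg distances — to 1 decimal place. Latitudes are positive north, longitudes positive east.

Leg 1: dist=9111.5 km, bearing=310.4°
Leg 2: dist=4602.2 km, bearing=220.5°
Leg 3: dist=3832.4 km, bearing=350.4°
Total: 17546.1 km

Leg 1: φ1=0.2555057, φ2=0.7165659, Δφ=0.4610601, Δλ=-1.6061829 rad; a=sin²(Δφ/2)+cosφ1·cosφ2·sin²(Δλ/2)=0.4299080965; c=2·atan2(√a, √(1-a))=1.430149274; dist=6371·c=9111.481 ≈ 9111.5 km; running total=9111.5 km
Leg 1 bearing: y=sinΔλ·cosφ2=-0.75359363, x=cosφ1·sinφ2-sinφ1·cosφ2·cosΔλ=0.64221892; θ=atan2(y, x)=-49.5621° <0 so +360° → 310.4379° ≈ 310.4°
Leg 2: φ1=0.7165659, φ2=0.1138129, Δφ=-0.6027529, Δλ=-0.4467607 rad; a=sin²(Δφ/2)+cosφ1·cosφ2·sin²(Δλ/2)=0.1248768126; c=2·atan2(√a, √(1-a))=0.722361685; dist=6371·c=4602.166 ≈ 4602.2 km; running total=13713.7 km
Leg 2 bearing: y=sinΔλ·cosφ2=-0.42925119, x=cosφ1·sinφ2-sinφ1·cosφ2·cosΔλ=-0.50286558; θ=atan2(y, x)=-139.5156° <0 so +360° → 220.4844° ≈ 220.5°
Leg 3: φ1=0.1138129, φ2=0.7050362, Δφ=0.5912233, Δλ=-0.1237962 rad; a=sin²(Δφ/2)+cosφ1·cosφ2·sin²(Δλ/2)=0.0877656211; c=2·atan2(√a, √(1-a))=0.601533514; dist=6371·c=3832.370 ≈ 3832.4 km; running total=17546.1 km
Leg 3 bearing: y=sinΔλ·cosφ2=-0.09404108, x=cosφ1·sinφ2-sinφ1·cosφ2·cosΔλ=0.55803902; θ=atan2(y, x)=-9.5656° <0 so +360° → 350.4344° ≈ 350.4°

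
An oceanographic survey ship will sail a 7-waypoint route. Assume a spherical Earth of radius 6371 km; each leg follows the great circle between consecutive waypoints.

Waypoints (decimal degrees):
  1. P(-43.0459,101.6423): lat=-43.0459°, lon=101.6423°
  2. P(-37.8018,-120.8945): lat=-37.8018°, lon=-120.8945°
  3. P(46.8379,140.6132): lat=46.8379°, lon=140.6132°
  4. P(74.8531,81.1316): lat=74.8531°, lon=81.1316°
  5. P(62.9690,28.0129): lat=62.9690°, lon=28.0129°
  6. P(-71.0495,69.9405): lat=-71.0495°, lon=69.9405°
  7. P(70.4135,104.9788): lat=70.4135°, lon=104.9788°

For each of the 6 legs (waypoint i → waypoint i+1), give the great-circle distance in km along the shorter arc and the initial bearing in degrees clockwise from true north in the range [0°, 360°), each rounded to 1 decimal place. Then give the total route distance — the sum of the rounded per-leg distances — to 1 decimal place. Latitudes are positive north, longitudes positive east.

Leg 1: dist=10052.8 km, bearing=147.7°
Leg 2: dist=13543.2 km, bearing=307.2°
Leg 3: dist=4154.1 km, bearing=338.2°
Leg 4: dist=2379.1 km, bearing=265.2°
Leg 5: dist=15246.1 km, bearing=161.4°
Leg 6: dist=15935.9 km, bearing=18.8°
Total: 61311.2 km

Leg 1: φ1=-0.7512927, φ2=-0.6597659, Δφ=0.0915268, Δλ=-3.8839999 rad; a=sin²(Δφ/2)+cosφ1·cosφ2·sin²(Δλ/2)=0.5035514644; c=2·atan2(√a, √(1-a))=1.577899315; dist=6371·c=10052.797 ≈ 10052.8 km; running total=10052.8 km
Leg 1 bearing: y=sinΔλ·cosφ2=0.53418203, x=cosφ1·sinφ2-sinφ1·cosφ2·cosΔλ=-0.84533964; θ=atan2(y, x)=147.7106° ≈ 147.7°
Leg 2: φ1=-0.6597659, φ2=0.8174756, Δφ=1.4772414, Δλ=4.5641704 rad; a=sin²(Δφ/2)+cosφ1·cosφ2·sin²(Δλ/2)=0.7634526478; c=2·atan2(√a, √(1-a))=2.125751611; dist=6371·c=13543.164 ≈ 13543.2 km; running total=23596.0 km
Leg 2 bearing: y=sinΔλ·cosφ2=-0.67656448, x=cosφ1·sinφ2-sinφ1·cosφ2·cosΔλ=0.51442328; θ=atan2(y, x)=-52.7526° <0 so +360° → 307.2474° ≈ 307.2°
Leg 3: φ1=0.8174756, φ2=1.3064331, Δφ=0.4889575, Δλ=-1.0381498 rad; a=sin²(Δφ/2)+cosφ1·cosφ2·sin²(Δλ/2)=0.1025756792; c=2·atan2(√a, √(1-a))=0.652038222; dist=6371·c=4154.136 ≈ 4154.1 km; running total=27750.1 km
Leg 3 bearing: y=sinΔλ·cosφ2=-0.22509655, x=cosφ1·sinφ2-sinφ1·cosφ2·cosΔλ=0.56351325; θ=atan2(y, x)=-21.7743° <0 so +360° → 338.2257° ≈ 338.2°
Leg 4: φ1=1.3064331, φ2=1.0990164, Δφ=-0.2074167, Δλ=-0.9270962 rad; a=sin²(Δφ/2)+cosφ1·cosφ2·sin²(Δλ/2)=0.0344577159; c=2·atan2(√a, √(1-a))=0.373421652; dist=6371·c=2379.069 ≈ 2379.1 km; running total=30129.2 km
Leg 4 bearing: y=sinΔλ·cosφ2=-0.36352374, x=cosφ1·sinφ2-sinφ1·cosφ2·cosΔλ=-0.03052898; θ=atan2(y, x)=-94.8005° <0 so +360° → 265.1995° ≈ 265.2°
Leg 5: φ1=1.0990164, φ2=-1.2400477, Δφ=-2.3390641, Δλ=0.7317747 rad; a=sin²(Δφ/2)+cosφ1·cosφ2·sin²(Δλ/2)=0.8663376365; c=2·atan2(√a, √(1-a))=2.393040887; dist=6371·c=15246.063 ≈ 15246.1 km; running total=45375.3 km
Leg 5 bearing: y=sinΔλ·cosφ2=0.21699581, x=cosφ1·sinφ2-sinφ1·cosφ2·cosΔλ=-0.64505795; θ=atan2(y, x)=161.4072° ≈ 161.4°
Leg 6: φ1=-1.2400477, φ2=1.2289474, Δφ=2.4689951, Δλ=0.6115337 rad; a=sin²(Δφ/2)+cosφ1·cosφ2·sin²(Δλ/2)=0.9009679909; c=2·atan2(√a, √(1-a))=2.501325158; dist=6371·c=15935.943 ≈ 15935.9 km; running total=61311.2 km
Leg 6 bearing: y=sinΔλ·cosφ2=0.19246331, x=cosφ1·sinφ2-sinφ1·cosφ2·cosΔλ=0.56555862; θ=atan2(y, x)=18.7938° ≈ 18.8°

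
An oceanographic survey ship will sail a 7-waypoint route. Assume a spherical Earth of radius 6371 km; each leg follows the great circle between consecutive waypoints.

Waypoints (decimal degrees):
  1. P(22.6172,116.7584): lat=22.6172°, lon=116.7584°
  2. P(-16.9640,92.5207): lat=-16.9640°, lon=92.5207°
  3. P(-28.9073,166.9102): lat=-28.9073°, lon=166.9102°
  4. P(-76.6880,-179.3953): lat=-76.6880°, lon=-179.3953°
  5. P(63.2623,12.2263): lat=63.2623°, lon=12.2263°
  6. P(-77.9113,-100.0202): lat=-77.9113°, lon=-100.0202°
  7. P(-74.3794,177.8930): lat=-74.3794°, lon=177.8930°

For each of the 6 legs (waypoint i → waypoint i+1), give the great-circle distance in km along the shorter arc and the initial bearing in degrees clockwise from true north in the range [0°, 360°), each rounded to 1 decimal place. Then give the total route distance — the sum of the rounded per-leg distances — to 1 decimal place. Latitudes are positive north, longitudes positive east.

Leg 1: dist=5130.6 km, bearing=213.0°
Leg 2: dist=7617.8 km, bearing=115.0°
Leg 3: dist=5362.1 km, bearing=175.8°
Leg 4: dist=18465.0 km, bearing=202.1°
Leg 5: dist=17275.2 km, bearing=207.7°
Leg 6: dist=2033.9 km, bearing=238.2°
Total: 55884.6 km

Leg 1: φ1=0.3947446, φ2=-0.2960777, Δφ=-0.6908223, Δλ=-0.4230277 rad; a=sin²(Δφ/2)+cosφ1·cosφ2·sin²(Δλ/2)=0.1535538489; c=2·atan2(√a, √(1-a))=0.805303679; dist=6371·c=5130.590 ≈ 5130.6 km; running total=5130.6 km
Leg 1 bearing: y=sinΔλ·cosφ2=-0.39266054, x=cosφ1·sinφ2-sinφ1·cosφ2·cosΔλ=-0.60474619; θ=atan2(y, x)=-147.0044° <0 so +360° → 212.9956° ≈ 213.0°
Leg 2: φ1=-0.2960777, φ2=-0.5045276, Δφ=-0.2084499, Δλ=1.2983417 rad; a=sin²(Δφ/2)+cosφ1·cosφ2·sin²(Δλ/2)=0.3168210103; c=2·atan2(√a, √(1-a))=1.195704493; dist=6371·c=7617.833 ≈ 7617.8 km; running total=12748.4 km
Leg 2 bearing: y=sinΔλ·cosφ2=0.84311219, x=cosφ1·sinφ2-sinφ1·cosφ2·cosΔλ=-0.39362884; θ=atan2(y, x)=115.0267° ≈ 115.0°
Leg 3: φ1=-0.5045276, φ2=-1.3384581, Δφ=-0.8339305, Δλ=-6.0441712 rad; a=sin²(Δφ/2)+cosφ1·cosφ2·sin²(Δλ/2)=0.1668800098; c=2·atan2(√a, √(1-a))=0.841640984; dist=6371·c=5362.095 ≈ 5362.1 km; running total=18110.5 km
Leg 3 bearing: y=sinΔλ·cosφ2=0.05451135, x=cosφ1·sinφ2-sinφ1·cosφ2·cosΔλ=-0.74374243; θ=atan2(y, x)=175.8081° ≈ 175.8°
Leg 4: φ1=-1.3384581, φ2=1.1041354, Δφ=2.4425935, Δλ=3.3444278 rad; a=sin²(Δφ/2)+cosφ1·cosφ2·sin²(Δλ/2)=0.9852740582; c=2·atan2(√a, √(1-a))=2.898292022; dist=6371·c=18465.018 ≈ 18465.0 km; running total=36575.5 km
Leg 4 bearing: y=sinΔλ·cosφ2=-0.09063245, x=cosφ1·sinφ2-sinφ1·cosφ2·cosΔλ=-0.22320868; θ=atan2(y, x)=-157.9007° <0 so +360° → 202.0993° ≈ 202.1°
Leg 5: φ1=1.1041354, φ2=-1.3598087, Δφ=-2.4639441, Δλ=-1.9590710 rad; a=sin²(Δφ/2)+cosφ1·cosφ2·sin²(Δλ/2)=0.9544714610; c=2·atan2(√a, √(1-a))=2.711537897; dist=6371·c=17275.208 ≈ 17275.2 km; running total=53850.7 km
Leg 5 bearing: y=sinΔλ·cosφ2=-0.19383683, x=cosφ1·sinφ2-sinφ1·cosφ2·cosΔλ=-0.36912064; θ=atan2(y, x)=-152.2946° <0 so +360° → 207.7054° ≈ 207.7°
Leg 6: φ1=-1.3598087, φ2=-1.2981654, Δφ=0.0616433, Δλ=4.8505004 rad; a=sin²(Δφ/2)+cosφ1·cosφ2·sin²(Δλ/2)=0.0252635270; c=2·atan2(√a, √(1-a))=0.319244042; dist=6371·c=2033.904 ≈ 2033.9 km; running total=55884.6 km
Leg 6 bearing: y=sinΔλ·cosφ2=-0.26670208, x=cosφ1·sinφ2-sinφ1·cosφ2·cosΔλ=-0.16544221; θ=atan2(y, x)=-121.8124° <0 so +360° → 238.1876° ≈ 238.2°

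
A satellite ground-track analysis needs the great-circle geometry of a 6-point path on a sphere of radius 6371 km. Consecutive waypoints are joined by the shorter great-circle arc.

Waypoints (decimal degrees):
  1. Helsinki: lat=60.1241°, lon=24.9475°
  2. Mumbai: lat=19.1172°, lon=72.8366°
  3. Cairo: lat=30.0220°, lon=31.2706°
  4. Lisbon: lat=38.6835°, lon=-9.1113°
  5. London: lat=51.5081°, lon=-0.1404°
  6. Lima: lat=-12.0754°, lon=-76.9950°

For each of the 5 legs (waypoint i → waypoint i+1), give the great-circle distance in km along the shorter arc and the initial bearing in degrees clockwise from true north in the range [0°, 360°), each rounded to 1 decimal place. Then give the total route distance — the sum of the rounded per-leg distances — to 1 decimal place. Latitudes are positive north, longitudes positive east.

Leg 1: dist=5911.1 km, bearing=118.9°
Leg 2: dist=4348.8 km, bearing=294.4°
Leg 3: dist=3797.4 km, bearing=295.7°
Leg 4: dist=1587.6 km, bearing=23.2°
Leg 5: dist=10168.9 km, bearing=252.3°
Total: 25813.8 km

Leg 1: φ1=1.0493635, φ2=0.3336581, Δφ=-0.7157054, Δλ=0.8358225 rad; a=sin²(Δφ/2)+cosφ1·cosφ2·sin²(Δλ/2)=0.2002086694; c=2·atan2(√a, √(1-a))=0.927816790; dist=6371·c=5911.121 ≈ 5911.1 km; running total=5911.1 km
Leg 1 bearing: y=sinΔλ·cosφ2=0.70093583, x=cosφ1·sinφ2-sinφ1·cosφ2·cosΔλ=-0.38625069; θ=atan2(y, x)=118.8570° ≈ 118.9°
Leg 2: φ1=0.3336581, φ2=0.5239827, Δφ=0.1903247, Δλ=-0.7254636 rad; a=sin²(Δφ/2)+cosφ1·cosφ2·sin²(Δλ/2)=0.1120285375; c=2·atan2(√a, √(1-a))=0.682587802; dist=6371·c=4348.767 ≈ 4348.8 km; running total=10259.9 km
Leg 2 bearing: y=sinΔλ·cosφ2=-0.57446514, x=cosφ1·sinφ2-sinφ1·cosφ2·cosΔλ=0.26058085; θ=atan2(y, x)=-65.6007° <0 so +360° → 294.3993° ≈ 294.4°
Leg 3: φ1=0.5239827, φ2=0.6751544, Δφ=0.1511717, Δλ=-0.7047971 rad; a=sin²(Δφ/2)+cosφ1·cosφ2·sin²(Δλ/2)=0.0862187412; c=2·atan2(√a, √(1-a))=0.596044639; dist=6371·c=3797.400 ≈ 3797.4 km; running total=14057.3 km
Leg 3 bearing: y=sinΔλ·cosφ2=-0.50574134, x=cosφ1·sinφ2-sinφ1·cosφ2·cosΔλ=0.24365135; θ=atan2(y, x)=-64.2766° <0 so +360° → 295.7234° ≈ 295.7°
Leg 4: φ1=0.6751544, φ2=0.8989859, Δφ=0.2238315, Δλ=0.1565717 rad; a=sin²(Δφ/2)+cosφ1·cosφ2·sin²(Δλ/2)=0.0154444997; c=2·atan2(√a, √(1-a))=0.249196084; dist=6371·c=1587.628 ≈ 1587.6 km; running total=15644.9 km
Leg 4 bearing: y=sinΔλ·cosφ2=0.09705320, x=cosφ1·sinφ2-sinφ1·cosφ2·cosΔλ=0.22672570; θ=atan2(y, x)=23.1740° ≈ 23.2°
Leg 5: φ1=0.8989859, φ2=-0.2107555, Δφ=-1.1097414, Δλ=-1.3413658 rad; a=sin²(Δφ/2)+cosφ1·cosφ2·sin²(Δλ/2)=0.5126610482; c=2·atan2(√a, √(1-a))=1.596121130; dist=6371·c=10168.888 ≈ 10168.9 km; running total=25813.8 km
Leg 5 bearing: y=sinΔλ·cosφ2=-0.95224902, x=cosφ1·sinφ2-sinφ1·cosφ2·cosΔλ=-0.30427058; θ=atan2(y, x)=-107.7202° <0 so +360° → 252.2798° ≈ 252.3°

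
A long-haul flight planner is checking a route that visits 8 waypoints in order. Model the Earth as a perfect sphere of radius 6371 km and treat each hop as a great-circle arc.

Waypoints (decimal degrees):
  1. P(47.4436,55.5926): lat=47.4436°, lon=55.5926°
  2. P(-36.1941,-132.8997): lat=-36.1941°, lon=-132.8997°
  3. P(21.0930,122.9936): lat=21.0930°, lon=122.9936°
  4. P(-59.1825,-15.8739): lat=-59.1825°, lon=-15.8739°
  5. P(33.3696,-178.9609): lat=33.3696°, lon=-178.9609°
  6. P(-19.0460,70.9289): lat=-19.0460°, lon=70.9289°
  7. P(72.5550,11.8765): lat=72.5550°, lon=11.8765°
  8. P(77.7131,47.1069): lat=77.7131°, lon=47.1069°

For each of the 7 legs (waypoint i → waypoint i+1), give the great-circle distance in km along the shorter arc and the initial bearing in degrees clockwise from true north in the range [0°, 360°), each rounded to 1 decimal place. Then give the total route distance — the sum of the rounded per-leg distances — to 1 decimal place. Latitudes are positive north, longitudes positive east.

Leg 1: dist=18581.9 km, bearing=32.3°
Leg 2: dist=12601.8 km, bearing=279.8°
Leg 3: dist=14677.3 km, bearing=207.0°
Leg 4: dist=16884.9 km, bearing=211.0°
Leg 5: dist=12987.8 km, bearing=264.0°
Leg 6: dist=11067.4 km, bearing=344.9°
Leg 7: dist=1131.7 km, bearing=44.0°
Total: 87932.8 km

Leg 1: φ1=0.8280470, φ2=-0.6317062, Δφ=-1.4597532, Δλ=-3.2898112 rad; a=sin²(Δφ/2)+cosφ1·cosφ2·sin²(Δλ/2)=0.9874013335; c=2·atan2(√a, √(1-a))=2.916631024; dist=6371·c=18581.856 ≈ 18581.9 km; running total=18581.9 km
Leg 1 bearing: y=sinΔλ·cosφ2=0.11917805, x=cosφ1·sinφ2-sinφ1·cosφ2·cosΔλ=0.18856392; θ=atan2(y, x)=32.2941° ≈ 32.3°
Leg 2: φ1=-0.6317062, φ2=0.3681423, Δφ=0.9998485, Δλ=4.4661806 rad; a=sin²(Δφ/2)+cosφ1·cosφ2·sin²(Δλ/2)=0.6980169647; c=2·atan2(√a, √(1-a))=1.977989900; dist=6371·c=12601.774 ≈ 12601.8 km; running total=31183.7 km
Leg 2 bearing: y=sinΔλ·cosφ2=-0.90486159, x=cosφ1·sinφ2-sinφ1·cosφ2·cosΔλ=0.15614938; θ=atan2(y, x)=-80.2091° <0 so +360° → 279.7909° ≈ 279.8°
Leg 3: φ1=0.3681423, φ2=-1.0329295, Δφ=-1.4010718, Δλ=-2.4236951 rad; a=sin²(Δφ/2)+cosφ1·cosφ2·sin²(Δλ/2)=0.8345390790; c=2·atan2(√a, √(1-a))=2.303764039; dist=6371·c=14677.281 ≈ 14677.3 km; running total=45861.0 km
Leg 3 bearing: y=sinΔλ·cosφ2=-0.33699568, x=cosφ1·sinφ2-sinφ1·cosφ2·cosΔλ=-0.66239590; θ=atan2(y, x)=-153.0352° <0 so +360° → 206.9648° ≈ 207.0°
Leg 4: φ1=-1.0329295, φ2=0.5824094, Δφ=1.6153389, Δλ=-2.8464051 rad; a=sin²(Δφ/2)+cosφ1·cosφ2·sin²(Δλ/2)=0.9408576857; c=2·atan2(√a, √(1-a))=2.650282207; dist=6371·c=16884.948 ≈ 16884.9 km; running total=62745.9 km
Leg 4 bearing: y=sinΔλ·cosφ2=-0.24295828, x=cosφ1·sinφ2-sinφ1·cosφ2·cosΔλ=-0.40441227; θ=atan2(y, x)=-149.0039° <0 so +360° → 210.9961° ≈ 211.0°
Leg 5: φ1=0.5824094, φ2=-0.3324154, Δφ=-0.9148248, Δλ=4.3613998 rad; a=sin²(Δφ/2)+cosφ1·cosφ2·sin²(Δλ/2)=0.7254583123; c=2·atan2(√a, √(1-a))=2.038588354; dist=6371·c=12987.846 ≈ 12987.8 km; running total=75733.7 km
Leg 5 bearing: y=sinΔλ·cosφ2=-0.88762747, x=cosφ1·sinφ2-sinφ1·cosφ2·cosΔλ=-0.09376396; θ=atan2(y, x)=-96.0300° <0 so +360° → 263.9700° ≈ 264.0°
Leg 6: φ1=-0.3324154, φ2=1.2663236, Δφ=1.5987390, Δλ=-1.0306588 rad; a=sin²(Δφ/2)+cosφ1·cosφ2·sin²(Δλ/2)=0.5827945898; c=2·atan2(√a, √(1-a))=1.737151735; dist=6371·c=11067.394 ≈ 11067.4 km; running total=86801.1 km
Leg 6 bearing: y=sinΔλ·cosφ2=-0.25711142, x=cosφ1·sinφ2-sinφ1·cosφ2·cosΔλ=0.95208925; θ=atan2(y, x)=-15.1122° <0 so +360° → 344.8878° ≈ 344.9°
Leg 7: φ1=1.2663236, φ2=1.3563495, Δφ=0.0900258, Δλ=0.6148865 rad; a=sin²(Δφ/2)+cosφ1·cosφ2·sin²(Δλ/2)=0.0078673979; c=2·atan2(√a, √(1-a))=0.177630142; dist=6371·c=1131.682 ≈ 1131.7 km; running total=87932.8 km
Leg 7 bearing: y=sinΔλ·cosφ2=0.12276107, x=cosφ1·sinφ2-sinφ1·cosφ2·cosΔλ=0.12708944; θ=atan2(y, x)=44.0075° ≈ 44.0°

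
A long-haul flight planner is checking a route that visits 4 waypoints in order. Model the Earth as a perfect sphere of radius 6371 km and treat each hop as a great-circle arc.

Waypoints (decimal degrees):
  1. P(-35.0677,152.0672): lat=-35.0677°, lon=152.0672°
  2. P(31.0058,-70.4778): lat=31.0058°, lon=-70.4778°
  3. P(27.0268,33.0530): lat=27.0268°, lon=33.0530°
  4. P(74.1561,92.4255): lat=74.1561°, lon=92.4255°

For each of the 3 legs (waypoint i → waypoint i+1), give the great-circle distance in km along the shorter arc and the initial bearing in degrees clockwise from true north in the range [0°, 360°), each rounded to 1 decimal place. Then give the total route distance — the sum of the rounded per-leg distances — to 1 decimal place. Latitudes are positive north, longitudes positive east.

Leg 1: φ1=-0.6120468, φ2=0.5411533, Δφ=1.1532001, Δλ=-3.8841430 rad; a=sin²(Δφ/2)+cosφ1·cosφ2·sin²(Δλ/2)=0.9064044333; c=2·atan2(√a, √(1-a))=2.519754184; dist=6371·c=16053.354 ≈ 16053.4 km; running total=16053.4 km
Leg 1 bearing: y=sinΔλ·cosφ2=0.57955475, x=cosφ1·sinφ2-sinφ1·cosφ2·cosΔλ=0.05880511; θ=atan2(y, x)=84.2063° ≈ 84.2°
Leg 2: φ1=0.5411533, φ2=0.4717066, Δφ=-0.0694467, Δλ=1.8069533 rad; a=sin²(Δφ/2)+cosφ1·cosφ2·sin²(Δλ/2)=0.4722806088; c=2·atan2(√a, √(1-a))=1.515329107; dist=6371·c=9654.162 ≈ 9654.2 km; running total=25707.6 km
Leg 2 bearing: y=sinΔλ·cosφ2=0.86606945, x=cosφ1·sinφ2-sinφ1·cosφ2·cosΔλ=0.49684026; θ=atan2(y, x)=60.1583° ≈ 60.2°
Leg 3: φ1=0.4717066, φ2=1.2942681, Δφ=0.8225615, Δλ=1.0362456 rad; a=sin²(Δφ/2)+cosφ1·cosφ2·sin²(Δλ/2)=0.2194778129; c=2·atan2(√a, √(1-a))=0.975149417; dist=6371·c=6212.677 ≈ 6212.7 km; running total=31920.3 km
Leg 3 bearing: y=sinΔλ·cosφ2=0.23493083, x=cosφ1·sinφ2-sinφ1·cosφ2·cosΔλ=0.79374852; θ=atan2(y, x)=16.4875° ≈ 16.5°

Leg 1: dist=16053.4 km, bearing=84.2°
Leg 2: dist=9654.2 km, bearing=60.2°
Leg 3: dist=6212.7 km, bearing=16.5°
Total: 31920.3 km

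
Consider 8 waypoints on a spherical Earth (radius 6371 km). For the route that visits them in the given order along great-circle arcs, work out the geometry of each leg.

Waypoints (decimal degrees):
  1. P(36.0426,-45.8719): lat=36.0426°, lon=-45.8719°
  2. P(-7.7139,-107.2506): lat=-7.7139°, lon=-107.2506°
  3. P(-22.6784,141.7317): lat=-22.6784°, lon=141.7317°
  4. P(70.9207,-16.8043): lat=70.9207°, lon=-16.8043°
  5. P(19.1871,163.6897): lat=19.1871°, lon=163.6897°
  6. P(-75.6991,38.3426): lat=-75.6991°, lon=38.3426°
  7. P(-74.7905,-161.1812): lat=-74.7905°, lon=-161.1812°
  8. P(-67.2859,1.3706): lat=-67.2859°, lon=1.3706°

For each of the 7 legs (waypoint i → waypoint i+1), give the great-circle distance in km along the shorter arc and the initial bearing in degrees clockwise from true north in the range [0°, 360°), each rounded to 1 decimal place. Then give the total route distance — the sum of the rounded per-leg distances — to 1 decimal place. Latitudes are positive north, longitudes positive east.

Leg 1: dist=8034.0 km, bearing=246.0°
Leg 2: dist=11790.3 km, bearing=243.7°
Leg 3: dist=14474.3 km, bearing=351.0°
Leg 4: dist=9995.5 km, bearing=359.5°
Leg 5: dist=13005.8 km, bearing=193.1°
Leg 6: dist=3232.9 km, bearing=169.6°
Leg 7: dist=4168.4 km, bearing=169.0°
Total: 64701.2 km

Leg 1: φ1=0.6290620, φ2=-0.1346330, Δφ=-0.7636950, Δλ=-1.0712604 rad; a=sin²(Δφ/2)+cosφ1·cosφ2·sin²(Δλ/2)=0.3475788639; c=2·atan2(√a, √(1-a))=1.261023512; dist=6371·c=8033.981 ≈ 8034.0 km; running total=8034.0 km
Leg 1 bearing: y=sinΔλ·cosφ2=-0.86986141, x=cosφ1·sinφ2-sinφ1·cosφ2·cosΔλ=-0.38783027; θ=atan2(y, x)=-114.0298° <0 so +360° → 245.9702° ≈ 246.0°
Leg 2: φ1=-0.1346330, φ2=-0.3958127, Δφ=-0.2611798, Δλ=4.3455609 rad; a=sin²(Δφ/2)+cosφ1·cosφ2·sin²(Δλ/2)=0.6380897283; c=2·atan2(√a, √(1-a))=1.850613000; dist=6371·c=11790.255 ≈ 11790.3 km; running total=19824.3 km
Leg 2 bearing: y=sinΔλ·cosφ2=-0.86129707, x=cosφ1·sinφ2-sinφ1·cosφ2·cosΔλ=-0.42648829; θ=atan2(y, x)=-116.3432° <0 so +360° → 243.6568° ≈ 243.7°
Leg 3: φ1=-0.3958127, φ2=1.2377997, Δφ=1.6336125, Δλ=-2.7669752 rad; a=sin²(Δφ/2)+cosφ1·cosφ2·sin²(Δλ/2)=0.8225325064; c=2·atan2(√a, √(1-a))=2.271904688; dist=6371·c=14474.305 ≈ 14474.3 km; running total=34298.6 km
Leg 3 bearing: y=sinΔλ·cosφ2=-0.11960952, x=cosφ1·sinφ2-sinφ1·cosφ2·cosΔλ=0.75470835; θ=atan2(y, x)=-9.0056° <0 so +360° → 350.9944° ≈ 351.0°
Leg 4: φ1=1.2377997, φ2=0.3348781, Δφ=-0.9029217, Δλ=3.1502146 rad; a=sin²(Δφ/2)+cosφ1·cosφ2·sin²(Δλ/2)=0.4990535308; c=2·atan2(√a, √(1-a))=1.568903387; dist=6371·c=9995.483 ≈ 9995.5 km; running total=44294.1 km
Leg 4 bearing: y=sinΔλ·cosφ2=-0.00814288, x=cosφ1·sinφ2-sinφ1·cosφ2·cosΔλ=0.99996505; θ=atan2(y, x)=-0.4666° <0 so +360° → 359.5334° ≈ 359.5°
Leg 5: φ1=0.3348781, φ2=-1.3211985, Δφ=-1.6560766, Δλ=-2.1877196 rad; a=sin²(Δφ/2)+cosφ1·cosφ2·sin²(Δλ/2)=0.7267180331; c=2·atan2(√a, √(1-a))=2.041413068; dist=6371·c=13005.843 ≈ 13005.8 km; running total=57299.9 km
Leg 5 bearing: y=sinΔλ·cosφ2=-0.20148019, x=cosφ1·sinφ2-sinφ1·cosφ2·cosΔλ=-0.86821741; θ=atan2(y, x)=-166.9351° <0 so +360° → 193.0649° ≈ 193.1°
Leg 6: φ1=-1.3211985, φ2=-1.3053405, Δφ=0.0158581, Δλ=-3.4823472 rad; a=sin²(Δφ/2)+cosφ1·cosφ2·sin²(Δλ/2)=0.0630038248; c=2·atan2(√a, √(1-a))=0.507438003; dist=6371·c=3232.888 ≈ 3232.9 km; running total=60532.8 km
Leg 6 bearing: y=sinΔλ·cosφ2=0.08767667, x=cosφ1·sinφ2-sinφ1·cosφ2·cosΔλ=-0.47796461; θ=atan2(y, x)=169.6054° ≈ 169.6°
Leg 7: φ1=-1.3053405, φ2=-1.1743605, Δφ=0.1309800, Δλ=2.8370641 rad; a=sin²(Δφ/2)+cosφ1·cosφ2·sin²(Δλ/2)=0.1032539771; c=2·atan2(√a, √(1-a))=0.654270587; dist=6371·c=4168.358 ≈ 4168.4 km; running total=64701.2 km
Leg 7 bearing: y=sinΔλ·cosφ2=0.11577946, x=cosφ1·sinφ2-sinφ1·cosφ2·cosΔλ=-0.59746589; θ=atan2(y, x)=169.0329° ≈ 169.0°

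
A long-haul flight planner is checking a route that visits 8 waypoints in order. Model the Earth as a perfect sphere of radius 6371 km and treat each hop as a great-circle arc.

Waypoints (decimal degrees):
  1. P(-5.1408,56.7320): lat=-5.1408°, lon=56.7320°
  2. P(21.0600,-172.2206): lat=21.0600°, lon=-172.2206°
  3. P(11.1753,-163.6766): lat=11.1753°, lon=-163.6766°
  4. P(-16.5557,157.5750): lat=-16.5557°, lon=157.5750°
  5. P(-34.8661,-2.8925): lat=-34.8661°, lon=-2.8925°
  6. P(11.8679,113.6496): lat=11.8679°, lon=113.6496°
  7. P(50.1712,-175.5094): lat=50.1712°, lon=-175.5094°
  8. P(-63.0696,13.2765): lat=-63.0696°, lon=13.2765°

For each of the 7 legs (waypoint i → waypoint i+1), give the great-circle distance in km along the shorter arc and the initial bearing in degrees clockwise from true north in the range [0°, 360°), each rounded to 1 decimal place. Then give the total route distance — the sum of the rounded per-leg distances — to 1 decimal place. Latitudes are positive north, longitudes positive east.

Leg 1: φ1=-0.0897239, φ2=0.3675663, Δφ=0.4572902, Δλ=-3.9959767 rad; a=sin²(Δφ/2)+cosφ1·cosφ2·sin²(Δλ/2)=0.8212766673; c=2·atan2(√a, √(1-a))=2.268622242; dist=6371·c=14453.392 ≈ 14453.4 km; running total=14453.4 km
Leg 1 bearing: y=sinΔλ·cosφ2=0.70379174, x=cosφ1·sinφ2-sinφ1·cosφ2·cosΔλ=0.30298911; θ=atan2(y, x)=66.7077° ≈ 66.7°
Leg 2: φ1=0.3675663, φ2=0.1950458, Δφ=-0.1725206, Δλ=0.1491209 rad; a=sin²(Δφ/2)+cosφ1·cosφ2·sin²(Δλ/2)=0.0125025351; c=2·atan2(√a, √(1-a))=0.224098102; dist=6371·c=1427.729 ≈ 1427.7 km; running total=15881.1 km
Leg 2 bearing: y=sinΔλ·cosφ2=0.14575183, x=cosφ1·sinφ2-sinφ1·cosφ2·cosΔλ=-0.16775366; θ=atan2(y, x)=139.0144° ≈ 139.0°
Leg 3: φ1=0.1950458, φ2=-0.2889515, Δφ=-0.4839973, Δλ=5.6068981 rad; a=sin²(Δφ/2)+cosφ1·cosφ2·sin²(Δλ/2)=0.1609155848; c=2·atan2(√a, √(1-a))=0.825528271; dist=6371·c=5259.441 ≈ 5259.4 km; running total=21140.5 km
Leg 3 bearing: y=sinΔλ·cosφ2=-0.59995380, x=cosφ1·sinφ2-sinφ1·cosφ2·cosΔλ=-0.42443195; θ=atan2(y, x)=-125.2772° <0 so +360° → 234.7228° ≈ 234.7°
Leg 4: φ1=-0.2889515, φ2=-0.6085282, Δφ=-0.3195768, Δλ=-2.8006862 rad; a=sin²(Δφ/2)+cosφ1·cosφ2·sin²(Δλ/2)=0.7891610549; c=2·atan2(√a, √(1-a))=2.187466794; dist=6371·c=13936.351 ≈ 13936.4 km; running total=35076.9 km
Leg 4 bearing: y=sinΔλ·cosφ2=-0.27432394, x=cosφ1·sinφ2-sinφ1·cosφ2·cosΔλ=-0.76830327; θ=atan2(y, x)=-160.3508° <0 so +360° → 199.6492° ≈ 199.6°
Leg 5: φ1=-0.6085282, φ2=0.2071339, Δφ=0.8156622, Δλ=2.0340434 rad; a=sin²(Δφ/2)+cosφ1·cosφ2·sin²(Δλ/2)=0.7381843031; c=2·atan2(√a, √(1-a))=2.067316272; dist=6371·c=13170.872 ≈ 13170.9 km; running total=48247.8 km
Leg 5 bearing: y=sinΔλ·cosφ2=0.87548348, x=cosφ1·sinφ2-sinφ1·cosφ2·cosΔλ=-0.08125042; θ=atan2(y, x)=95.3022° ≈ 95.3°
Leg 6: φ1=0.2071339, φ2=0.8756526, Δφ=0.6685187, Δλ=-5.0467766 rad; a=sin²(Δφ/2)+cosφ1·cosφ2·sin²(Δλ/2)=0.3181762822; c=2·atan2(√a, √(1-a))=1.198615907; dist=6371·c=7636.382 ≈ 7636.4 km; running total=55884.2 km
Leg 6 bearing: y=sinΔλ·cosφ2=0.60501967, x=cosφ1·sinφ2-sinφ1·cosφ2·cosΔλ=0.70831613; θ=atan2(y, x)=40.5028° ≈ 40.5°
Leg 7: φ1=0.8756526, φ2=-1.1007722, Δφ=-1.9764248, Δλ=3.2949355 rad; a=sin²(Δφ/2)+cosφ1·cosφ2·sin²(Δλ/2)=0.9856817821; c=2·atan2(√a, √(1-a))=2.901700330; dist=6371·c=18486.733 ≈ 18486.7 km; running total=74370.9 km
Leg 7 bearing: y=sinΔλ·cosφ2=-0.06917833, x=cosφ1·sinφ2-sinφ1·cosφ2·cosΔλ=-0.22730417; θ=atan2(y, x)=-163.0728° <0 so +360° → 196.9272° ≈ 196.9°

Leg 1: dist=14453.4 km, bearing=66.7°
Leg 2: dist=1427.7 km, bearing=139.0°
Leg 3: dist=5259.4 km, bearing=234.7°
Leg 4: dist=13936.4 km, bearing=199.6°
Leg 5: dist=13170.9 km, bearing=95.3°
Leg 6: dist=7636.4 km, bearing=40.5°
Leg 7: dist=18486.7 km, bearing=196.9°
Total: 74370.9 km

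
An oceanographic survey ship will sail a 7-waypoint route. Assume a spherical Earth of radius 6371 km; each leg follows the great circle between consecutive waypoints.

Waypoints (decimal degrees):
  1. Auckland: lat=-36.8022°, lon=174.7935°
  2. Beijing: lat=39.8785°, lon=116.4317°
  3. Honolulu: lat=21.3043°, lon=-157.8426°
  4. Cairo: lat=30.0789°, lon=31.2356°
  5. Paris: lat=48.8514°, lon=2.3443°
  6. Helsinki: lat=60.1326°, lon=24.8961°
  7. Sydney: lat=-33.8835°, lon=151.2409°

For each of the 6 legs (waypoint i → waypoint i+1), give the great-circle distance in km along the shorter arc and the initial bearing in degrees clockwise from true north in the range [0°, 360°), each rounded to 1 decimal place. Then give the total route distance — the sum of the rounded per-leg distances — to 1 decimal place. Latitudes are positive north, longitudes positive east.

Leg 1: φ1=-0.6423196, φ2=0.6960111, Δφ=1.3383307, Δλ=-1.0186056 rad; a=sin²(Δφ/2)+cosφ1·cosφ2·sin²(Δλ/2)=0.5308845736; c=2·atan2(√a, √(1-a))=1.632604821; dist=6371·c=10401.325 ≈ 10401.3 km; running total=10401.3 km
Leg 1 bearing: y=sinΔλ·cosφ2=-0.65335195, x=cosφ1·sinφ2-sinφ1·cosφ2·cosΔλ=0.75453019; θ=atan2(y, x)=-40.8895° <0 so +360° → 319.1105° ≈ 319.1°
Leg 2: φ1=0.6960111, φ2=0.3718302, Δφ=-0.3241809, Δλ=-4.7869896 rad; a=sin²(Δφ/2)+cosφ1·cosφ2·sin²(Δλ/2)=0.3568825365; c=2·atan2(√a, √(1-a))=1.280501293; dist=6371·c=8158.074 ≈ 8158.1 km; running total=18559.4 km
Leg 2 bearing: y=sinΔλ·cosφ2=0.92907269, x=cosφ1·sinφ2-sinφ1·cosφ2·cosΔλ=0.23429361; θ=atan2(y, x)=75.8463° ≈ 75.8°
Leg 3: φ1=0.3718302, φ2=0.5249758, Δφ=0.1531457, Δλ=3.3000371 rad; a=sin²(Δφ/2)+cosφ1·cosφ2·sin²(Δλ/2)=0.8070050804; c=2·atan2(√a, √(1-a))=2.231927606; dist=6371·c=14219.611 ≈ 14219.6 km; running total=32779.0 km
Leg 3 bearing: y=sinΔλ·cosφ2=-0.13653477, x=cosφ1·sinφ2-sinφ1·cosφ2·cosΔλ=0.77739937; θ=atan2(y, x)=-9.9613° <0 so +360° → 350.0387° ≈ 350.0°
Leg 4: φ1=0.5249758, φ2=0.8526178, Δφ=0.3276419, Δλ=-0.5042483 rad; a=sin²(Δφ/2)+cosφ1·cosφ2·sin²(Δλ/2)=0.0620326584; c=2·atan2(√a, √(1-a))=0.503426456; dist=6371·c=3207.330 ≈ 3207.3 km; running total=35986.3 km
Leg 4 bearing: y=sinΔλ·cosφ2=-0.31791920, x=cosφ1·sinφ2-sinφ1·cosφ2·cosΔλ=0.36285784; θ=atan2(y, x)=-41.2233° <0 so +360° → 318.7767° ≈ 318.8°
Leg 5: φ1=0.8526178, φ2=1.0495119, Δφ=0.1968941, Δλ=0.3936032 rad; a=sin²(Δφ/2)+cosφ1·cosφ2·sin²(Δλ/2)=0.0221891569; c=2·atan2(√a, √(1-a))=0.299033422; dist=6371·c=1905.142 ≈ 1905.1 km; running total=37891.4 km
Leg 5 bearing: y=sinΔλ·cosφ2=0.19099009, x=cosφ1·sinφ2-sinφ1·cosφ2·cosΔλ=0.22429886; θ=atan2(y, x)=40.4143° ≈ 40.4°
Leg 6: φ1=1.0495119, φ2=-0.5913786, Δφ=-1.6408905, Δλ=2.2051328 rad; a=sin²(Δφ/2)+cosφ1·cosφ2·sin²(Δλ/2)=0.8642348161; c=2·atan2(√a, √(1-a))=2.386881757; dist=6371·c=15206.824 ≈ 15206.8 km; running total=53098.2 km
Leg 6 bearing: y=sinΔλ·cosφ2=0.66867530, x=cosφ1·sinφ2-sinφ1·cosφ2·cosΔλ=0.14901454; θ=atan2(y, x)=77.4369° ≈ 77.4°

Leg 1: dist=10401.3 km, bearing=319.1°
Leg 2: dist=8158.1 km, bearing=75.8°
Leg 3: dist=14219.6 km, bearing=350.0°
Leg 4: dist=3207.3 km, bearing=318.8°
Leg 5: dist=1905.1 km, bearing=40.4°
Leg 6: dist=15206.8 km, bearing=77.4°
Total: 53098.2 km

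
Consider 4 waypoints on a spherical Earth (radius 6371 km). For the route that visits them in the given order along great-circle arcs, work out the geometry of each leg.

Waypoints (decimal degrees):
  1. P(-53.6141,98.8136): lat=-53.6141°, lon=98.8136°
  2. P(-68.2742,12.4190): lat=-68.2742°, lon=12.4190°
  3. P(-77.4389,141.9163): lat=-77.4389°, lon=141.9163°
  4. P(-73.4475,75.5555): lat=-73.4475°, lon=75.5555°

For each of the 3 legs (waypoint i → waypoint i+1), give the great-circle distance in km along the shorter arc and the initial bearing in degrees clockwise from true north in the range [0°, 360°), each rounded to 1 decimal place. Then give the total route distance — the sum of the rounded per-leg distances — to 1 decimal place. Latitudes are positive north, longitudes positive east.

Leg 1: dist=4491.0 km, bearing=214.8°
Leg 2: dist=3467.3 km, bearing=161.1°
Leg 3: dist=1797.6 km, bearing=249.6°
Total: 9755.9 km

Leg 1: φ1=-0.9357426, φ2=-1.1916096, Δφ=-0.2558670, Δλ=-1.5078702 rad; a=sin²(Δφ/2)+cosφ1·cosφ2·sin²(Δλ/2)=0.1191683008; c=2·atan2(√a, √(1-a))=0.704919990; dist=6371·c=4491.045 ≈ 4491.0 km; running total=4491.0 km
Leg 1 bearing: y=sinΔλ·cosφ2=-0.36943247, x=cosφ1·sinφ2-sinφ1·cosφ2·cosΔλ=-0.53234248; θ=atan2(y, x)=-145.2403° <0 so +360° → 214.7597° ≈ 214.8°
Leg 2: φ1=-1.1916096, φ2=-1.3515638, Δφ=-0.1599542, Δλ=2.2601543 rad; a=sin²(Δφ/2)+cosφ1·cosφ2·sin²(Δλ/2)=0.0722364474; c=2·atan2(√a, √(1-a))=0.544228289; dist=6371·c=3467.278 ≈ 3467.3 km; running total=7958.3 km
Leg 2 bearing: y=sinΔλ·cosφ2=0.16781990, x=cosφ1·sinφ2-sinφ1·cosφ2·cosΔλ=-0.48980593; θ=atan2(y, x)=161.0872° ≈ 161.1°
Leg 3: φ1=-1.3515638, φ2=-1.2819007, Δφ=0.0696631, Δλ=-1.1582145 rad; a=sin²(Δφ/2)+cosφ1·cosφ2·sin²(Δλ/2)=0.0197701754; c=2·atan2(√a, √(1-a))=0.282147858; dist=6371·c=1797.564 ≈ 1797.6 km; running total=9755.9 km
Leg 3 bearing: y=sinΔλ·cosφ2=-0.26098796, x=cosφ1·sinφ2-sinφ1·cosφ2·cosΔλ=-0.09696674; θ=atan2(y, x)=-110.3819° <0 so +360° → 249.6181° ≈ 249.6°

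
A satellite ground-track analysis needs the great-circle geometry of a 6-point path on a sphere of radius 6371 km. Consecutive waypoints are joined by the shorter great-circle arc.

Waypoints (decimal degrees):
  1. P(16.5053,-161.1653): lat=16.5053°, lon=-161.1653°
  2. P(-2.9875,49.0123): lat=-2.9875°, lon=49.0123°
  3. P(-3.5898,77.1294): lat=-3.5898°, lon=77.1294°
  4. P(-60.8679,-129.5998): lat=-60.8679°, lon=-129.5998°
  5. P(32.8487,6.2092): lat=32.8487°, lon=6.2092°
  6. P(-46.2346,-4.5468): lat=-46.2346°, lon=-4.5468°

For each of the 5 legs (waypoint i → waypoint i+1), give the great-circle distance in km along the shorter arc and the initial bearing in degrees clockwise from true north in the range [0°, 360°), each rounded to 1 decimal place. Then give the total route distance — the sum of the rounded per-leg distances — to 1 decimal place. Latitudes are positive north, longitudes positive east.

Leg 1: dist=16391.1 km, bearing=291.3°
Leg 2: dist=3121.9 km, bearing=92.0°
Leg 3: dist=12485.8 km, bearing=166.3°
Leg 4: dist=15577.3 km, bearing=114.1°
Leg 5: dist=8859.8 km, bearing=187.5°
Total: 56435.9 km

Leg 1: φ1=0.2880718, φ2=-0.0521417, Δφ=-0.3402135, Δλ=3.6682911 rad; a=sin²(Δφ/2)+cosφ1·cosφ2·sin²(Δλ/2)=0.9212650055; c=2·atan2(√a, √(1-a))=2.572759391; dist=6371·c=16391.050 ≈ 16391.1 km; running total=16391.1 km
Leg 1 bearing: y=sinΔλ·cosφ2=-0.50199884, x=cosφ1·sinφ2-sinφ1·cosφ2·cosΔλ=0.19529554; θ=atan2(y, x)=-68.7422° <0 so +360° → 291.2578° ≈ 291.3°
Leg 2: φ1=-0.0521417, φ2=-0.0626538, Δφ=-0.0105121, Δλ=0.4907360 rad; a=sin²(Δφ/2)+cosφ1·cosφ2·sin²(Δλ/2)=0.0588386845; c=2·atan2(√a, √(1-a))=0.490021731; dist=6371·c=3121.928 ≈ 3121.9 km; running total=19513.0 km
Leg 2 bearing: y=sinΔλ·cosφ2=0.47035044, x=cosφ1·sinφ2-sinφ1·cosφ2·cosΔλ=-0.01665051; θ=atan2(y, x)=92.0274° ≈ 92.0°
Leg 3: φ1=-0.0626538, φ2=-1.0623453, Δφ=-0.9996914, Δλ=-3.6081052 rad; a=sin²(Δφ/2)+cosφ1·cosφ2·sin²(Δλ/2)=0.6896292077; c=2·atan2(√a, √(1-a))=1.959791030; dist=6371·c=12485.829 ≈ 12485.8 km; running total=31998.8 km
Leg 3 bearing: y=sinΔλ·cosφ2=0.21896127, x=cosφ1·sinφ2-sinφ1·cosφ2·cosΔλ=-0.89901002; θ=atan2(y, x)=166.3117° ≈ 166.3°
Leg 4: φ1=-1.0623453, φ2=0.5733180, Δφ=1.6356632, Δλ=2.3703142 rad; a=sin²(Δφ/2)+cosφ1·cosφ2·sin²(Δλ/2)=0.8835279308; c=2·atan2(√a, √(1-a))=2.445035919; dist=6371·c=15577.324 ≈ 15577.3 km; running total=47576.1 km
Leg 4 bearing: y=sinΔλ·cosφ2=0.58559788, x=cosφ1·sinφ2-sinφ1·cosφ2·cosΔλ=-0.26210767; θ=atan2(y, x)=114.1128° ≈ 114.1°
Leg 5: φ1=0.5733180, φ2=-0.8069460, Δφ=-1.3802640, Δλ=-0.1877276 rad; a=sin²(Δφ/2)+cosφ1·cosφ2·sin²(Δλ/2)=0.4104139543; c=2·atan2(√a, √(1-a))=1.390651467; dist=6371·c=8859.840 ≈ 8859.8 km; running total=56435.9 km
Leg 5 bearing: y=sinΔλ·cosφ2=-0.12909118, x=cosφ1·sinφ2-sinφ1·cosφ2·cosΔλ=-0.97531166; θ=atan2(y, x)=-172.4602° <0 so +360° → 187.5398° ≈ 187.5°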